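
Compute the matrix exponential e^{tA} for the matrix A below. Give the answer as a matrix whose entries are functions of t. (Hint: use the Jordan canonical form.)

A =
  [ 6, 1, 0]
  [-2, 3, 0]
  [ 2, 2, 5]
e^{tA} =
  [2*exp(5*t) - exp(4*t), exp(5*t) - exp(4*t), 0]
  [-2*exp(5*t) + 2*exp(4*t), -exp(5*t) + 2*exp(4*t), 0]
  [2*exp(5*t) - 2*exp(4*t), 2*exp(5*t) - 2*exp(4*t), exp(5*t)]

Strategy: write A = P · J · P⁻¹ where J is a Jordan canonical form, so e^{tA} = P · e^{tJ} · P⁻¹, and e^{tJ} can be computed block-by-block.

A has Jordan form
J =
  [4, 0, 0]
  [0, 5, 0]
  [0, 0, 5]
(up to reordering of blocks).

Per-block formulas:
  For a 1×1 block at λ = 4: exp(t · [4]) = [e^(4t)].
  For a 1×1 block at λ = 5: exp(t · [5]) = [e^(5t)].

After assembling e^{tJ} and conjugating by P, we get:

e^{tA} =
  [2*exp(5*t) - exp(4*t), exp(5*t) - exp(4*t), 0]
  [-2*exp(5*t) + 2*exp(4*t), -exp(5*t) + 2*exp(4*t), 0]
  [2*exp(5*t) - 2*exp(4*t), 2*exp(5*t) - 2*exp(4*t), exp(5*t)]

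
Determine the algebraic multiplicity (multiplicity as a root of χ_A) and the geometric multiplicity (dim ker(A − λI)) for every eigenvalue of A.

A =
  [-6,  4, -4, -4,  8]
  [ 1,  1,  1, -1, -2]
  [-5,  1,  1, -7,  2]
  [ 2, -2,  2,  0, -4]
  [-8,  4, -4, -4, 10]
λ = -2: alg = 1, geom = 1; λ = 2: alg = 4, geom = 3

Step 1 — factor the characteristic polynomial to read off the algebraic multiplicities:
  χ_A(x) = (x - 2)^4*(x + 2)

Step 2 — compute geometric multiplicities via the rank-nullity identity g(λ) = n − rank(A − λI):
  rank(A − (-2)·I) = 4, so dim ker(A − (-2)·I) = n − 4 = 1
  rank(A − (2)·I) = 2, so dim ker(A − (2)·I) = n − 2 = 3

Summary:
  λ = -2: algebraic multiplicity = 1, geometric multiplicity = 1
  λ = 2: algebraic multiplicity = 4, geometric multiplicity = 3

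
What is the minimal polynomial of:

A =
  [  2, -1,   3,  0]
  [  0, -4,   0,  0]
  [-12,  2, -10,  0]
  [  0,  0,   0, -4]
x^2 + 8*x + 16

The characteristic polynomial is χ_A(x) = (x + 4)^4, so the eigenvalues are known. The minimal polynomial is
  m_A(x) = Π_λ (x − λ)^{k_λ}
where k_λ is the size of the *largest* Jordan block for λ (equivalently, the smallest k with (A − λI)^k v = 0 for every generalised eigenvector v of λ).

  λ = -4: largest Jordan block has size 2, contributing (x + 4)^2

So m_A(x) = (x + 4)^2 = x^2 + 8*x + 16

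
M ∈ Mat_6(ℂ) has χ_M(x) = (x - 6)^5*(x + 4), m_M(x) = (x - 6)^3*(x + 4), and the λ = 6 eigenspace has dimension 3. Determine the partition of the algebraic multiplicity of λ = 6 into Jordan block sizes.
Block sizes for λ = 6: [3, 1, 1]

Step 1 — from the characteristic polynomial, algebraic multiplicity of λ = 6 is 5. From dim ker(M − (6)·I) = 3, there are exactly 3 Jordan blocks for λ = 6.
Step 2 — from the minimal polynomial, the factor (x − 6)^3 tells us the largest block for λ = 6 has size 3.
Step 3 — with total size 5, 3 blocks, and largest block 3, the block sizes (in nonincreasing order) are [3, 1, 1].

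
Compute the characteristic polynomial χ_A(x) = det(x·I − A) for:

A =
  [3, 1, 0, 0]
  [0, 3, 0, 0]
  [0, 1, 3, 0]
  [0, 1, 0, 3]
x^4 - 12*x^3 + 54*x^2 - 108*x + 81

Expanding det(x·I − A) (e.g. by cofactor expansion or by noting that A is similar to its Jordan form J, which has the same characteristic polynomial as A) gives
  χ_A(x) = x^4 - 12*x^3 + 54*x^2 - 108*x + 81
which factors as (x - 3)^4. The eigenvalues (with algebraic multiplicities) are λ = 3 with multiplicity 4.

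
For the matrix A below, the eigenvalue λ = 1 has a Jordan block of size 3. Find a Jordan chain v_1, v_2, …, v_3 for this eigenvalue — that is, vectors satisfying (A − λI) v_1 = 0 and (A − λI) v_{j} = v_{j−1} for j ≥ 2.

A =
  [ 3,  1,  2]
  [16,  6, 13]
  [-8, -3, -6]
A Jordan chain for λ = 1 of length 3:
v_1 = (4, 8, -8)ᵀ
v_2 = (2, 16, -8)ᵀ
v_3 = (1, 0, 0)ᵀ

Let N = A − (1)·I. We want v_3 with N^3 v_3 = 0 but N^2 v_3 ≠ 0; then v_{j-1} := N · v_j for j = 3, …, 2.

Pick v_3 = (1, 0, 0)ᵀ.
Then v_2 = N · v_3 = (2, 16, -8)ᵀ.
Then v_1 = N · v_2 = (4, 8, -8)ᵀ.

Sanity check: (A − (1)·I) v_1 = (0, 0, 0)ᵀ = 0. ✓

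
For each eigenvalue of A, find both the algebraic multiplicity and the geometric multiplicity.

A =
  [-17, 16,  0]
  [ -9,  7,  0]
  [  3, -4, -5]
λ = -5: alg = 3, geom = 2

Step 1 — factor the characteristic polynomial to read off the algebraic multiplicities:
  χ_A(x) = (x + 5)^3

Step 2 — compute geometric multiplicities via the rank-nullity identity g(λ) = n − rank(A − λI):
  rank(A − (-5)·I) = 1, so dim ker(A − (-5)·I) = n − 1 = 2

Summary:
  λ = -5: algebraic multiplicity = 3, geometric multiplicity = 2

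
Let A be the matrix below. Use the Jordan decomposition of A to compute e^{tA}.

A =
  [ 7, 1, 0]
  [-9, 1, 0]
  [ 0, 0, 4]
e^{tA} =
  [3*t*exp(4*t) + exp(4*t), t*exp(4*t), 0]
  [-9*t*exp(4*t), -3*t*exp(4*t) + exp(4*t), 0]
  [0, 0, exp(4*t)]

Strategy: write A = P · J · P⁻¹ where J is a Jordan canonical form, so e^{tA} = P · e^{tJ} · P⁻¹, and e^{tJ} can be computed block-by-block.

A has Jordan form
J =
  [4, 1, 0]
  [0, 4, 0]
  [0, 0, 4]
(up to reordering of blocks).

Per-block formulas:
  For a 2×2 Jordan block J_2(4): exp(t · J_2(4)) = e^(4t)·(I + t·N), where N is the 2×2 nilpotent shift.
  For a 1×1 block at λ = 4: exp(t · [4]) = [e^(4t)].

After assembling e^{tJ} and conjugating by P, we get:

e^{tA} =
  [3*t*exp(4*t) + exp(4*t), t*exp(4*t), 0]
  [-9*t*exp(4*t), -3*t*exp(4*t) + exp(4*t), 0]
  [0, 0, exp(4*t)]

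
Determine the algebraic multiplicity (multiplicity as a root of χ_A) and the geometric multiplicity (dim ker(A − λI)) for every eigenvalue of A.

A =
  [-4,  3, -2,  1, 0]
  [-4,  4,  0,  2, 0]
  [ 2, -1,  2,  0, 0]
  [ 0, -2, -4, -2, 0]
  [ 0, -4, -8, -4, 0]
λ = 0: alg = 5, geom = 3

Step 1 — factor the characteristic polynomial to read off the algebraic multiplicities:
  χ_A(x) = x^5

Step 2 — compute geometric multiplicities via the rank-nullity identity g(λ) = n − rank(A − λI):
  rank(A − (0)·I) = 2, so dim ker(A − (0)·I) = n − 2 = 3

Summary:
  λ = 0: algebraic multiplicity = 5, geometric multiplicity = 3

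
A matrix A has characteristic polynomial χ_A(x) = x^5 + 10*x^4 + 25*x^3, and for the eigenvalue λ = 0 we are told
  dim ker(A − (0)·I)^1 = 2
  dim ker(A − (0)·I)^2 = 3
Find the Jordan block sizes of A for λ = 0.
Block sizes for λ = 0: [2, 1]

From the dimensions of kernels of powers, the number of Jordan blocks of size at least j is d_j − d_{j−1} where d_j = dim ker(N^j) (with d_0 = 0). Computing the differences gives [2, 1].
The number of blocks of size exactly k is (#blocks of size ≥ k) − (#blocks of size ≥ k + 1), so the partition is: 1 block(s) of size 1, 1 block(s) of size 2.
In nonincreasing order the block sizes are [2, 1].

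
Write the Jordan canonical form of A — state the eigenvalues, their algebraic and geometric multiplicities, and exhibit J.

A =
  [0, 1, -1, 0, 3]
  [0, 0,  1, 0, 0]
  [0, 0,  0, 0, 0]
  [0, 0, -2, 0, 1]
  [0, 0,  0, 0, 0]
J_3(0) ⊕ J_2(0)

The characteristic polynomial is
  det(x·I − A) = x^5

Eigenvalues and multiplicities (the geometric multiplicity of λ is n − rank(A − λI), which equals the number of Jordan blocks for λ):
  λ = 0: algebraic multiplicity = 5, geometric multiplicity = 2

Determining the block sizes for each eigenvalue:
  λ = 0: with am = 5 and gm = 2, the partition is not yet determined (e.g. several partitions of 5 into 2 parts exist). Let N = A − (0)·I. Computing rank(N^1) = 3, rank(N^2) = 1, rank(N^3) = 0; the number of blocks of size ≥ j is rank(N^{j−1}) − rank(N^j), giving [2, 2, 1]. So we have 1 block(s) of size 3, 1 block(s) of size 2 → block sizes [3, 2]

Assembling the blocks gives a Jordan form
J =
  [0, 1, 0, 0, 0]
  [0, 0, 1, 0, 0]
  [0, 0, 0, 0, 0]
  [0, 0, 0, 0, 1]
  [0, 0, 0, 0, 0]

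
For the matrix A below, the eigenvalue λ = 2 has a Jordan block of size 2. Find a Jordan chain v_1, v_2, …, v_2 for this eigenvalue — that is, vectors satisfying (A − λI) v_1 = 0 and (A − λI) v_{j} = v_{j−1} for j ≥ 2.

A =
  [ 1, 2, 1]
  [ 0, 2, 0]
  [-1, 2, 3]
A Jordan chain for λ = 2 of length 2:
v_1 = (-1, 0, -1)ᵀ
v_2 = (1, 0, 0)ᵀ

Let N = A − (2)·I. We want v_2 with N^2 v_2 = 0 but N^1 v_2 ≠ 0; then v_{j-1} := N · v_j for j = 2, …, 2.

Pick v_2 = (1, 0, 0)ᵀ.
Then v_1 = N · v_2 = (-1, 0, -1)ᵀ.

Sanity check: (A − (2)·I) v_1 = (0, 0, 0)ᵀ = 0. ✓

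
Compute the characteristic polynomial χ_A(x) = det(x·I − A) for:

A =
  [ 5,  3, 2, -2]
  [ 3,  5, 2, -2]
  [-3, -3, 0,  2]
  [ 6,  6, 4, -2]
x^4 - 8*x^3 + 24*x^2 - 32*x + 16

Expanding det(x·I − A) (e.g. by cofactor expansion or by noting that A is similar to its Jordan form J, which has the same characteristic polynomial as A) gives
  χ_A(x) = x^4 - 8*x^3 + 24*x^2 - 32*x + 16
which factors as (x - 2)^4. The eigenvalues (with algebraic multiplicities) are λ = 2 with multiplicity 4.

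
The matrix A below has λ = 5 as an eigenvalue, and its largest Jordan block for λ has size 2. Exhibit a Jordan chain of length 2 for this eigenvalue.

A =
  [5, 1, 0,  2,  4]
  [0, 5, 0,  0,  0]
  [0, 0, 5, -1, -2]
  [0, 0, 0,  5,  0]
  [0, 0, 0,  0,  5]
A Jordan chain for λ = 5 of length 2:
v_1 = (1, 0, 0, 0, 0)ᵀ
v_2 = (0, 1, 0, 0, 0)ᵀ

Let N = A − (5)·I. We want v_2 with N^2 v_2 = 0 but N^1 v_2 ≠ 0; then v_{j-1} := N · v_j for j = 2, …, 2.

Pick v_2 = (0, 1, 0, 0, 0)ᵀ.
Then v_1 = N · v_2 = (1, 0, 0, 0, 0)ᵀ.

Sanity check: (A − (5)·I) v_1 = (0, 0, 0, 0, 0)ᵀ = 0. ✓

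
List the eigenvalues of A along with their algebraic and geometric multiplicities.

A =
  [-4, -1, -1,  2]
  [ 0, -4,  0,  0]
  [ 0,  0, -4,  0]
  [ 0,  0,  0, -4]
λ = -4: alg = 4, geom = 3

Step 1 — factor the characteristic polynomial to read off the algebraic multiplicities:
  χ_A(x) = (x + 4)^4

Step 2 — compute geometric multiplicities via the rank-nullity identity g(λ) = n − rank(A − λI):
  rank(A − (-4)·I) = 1, so dim ker(A − (-4)·I) = n − 1 = 3

Summary:
  λ = -4: algebraic multiplicity = 4, geometric multiplicity = 3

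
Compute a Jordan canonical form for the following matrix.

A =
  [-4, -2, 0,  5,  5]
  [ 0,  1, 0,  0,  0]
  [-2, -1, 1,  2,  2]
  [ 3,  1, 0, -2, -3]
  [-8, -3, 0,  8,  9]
J_2(1) ⊕ J_2(1) ⊕ J_1(1)

The characteristic polynomial is
  det(x·I − A) = x^5 - 5*x^4 + 10*x^3 - 10*x^2 + 5*x - 1 = (x - 1)^5

Eigenvalues and multiplicities (the geometric multiplicity of λ is n − rank(A − λI), which equals the number of Jordan blocks for λ):
  λ = 1: algebraic multiplicity = 5, geometric multiplicity = 3

Determining the block sizes for each eigenvalue:
  λ = 1: with am = 5 and gm = 3, the partition is not yet determined (e.g. several partitions of 5 into 3 parts exist). Let N = A − (1)·I. Computing rank(N^1) = 2, rank(N^2) = 0; the number of blocks of size ≥ j is rank(N^{j−1}) − rank(N^j), giving [3, 2]. So we have 2 block(s) of size 2, 1 block(s) of size 1 → block sizes [2, 2, 1]

Assembling the blocks gives a Jordan form
J =
  [1, 1, 0, 0, 0]
  [0, 1, 0, 0, 0]
  [0, 0, 1, 1, 0]
  [0, 0, 0, 1, 0]
  [0, 0, 0, 0, 1]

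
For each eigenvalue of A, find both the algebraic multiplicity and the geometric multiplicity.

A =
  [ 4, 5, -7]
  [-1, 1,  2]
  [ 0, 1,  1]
λ = 2: alg = 3, geom = 1

Step 1 — factor the characteristic polynomial to read off the algebraic multiplicities:
  χ_A(x) = (x - 2)^3

Step 2 — compute geometric multiplicities via the rank-nullity identity g(λ) = n − rank(A − λI):
  rank(A − (2)·I) = 2, so dim ker(A − (2)·I) = n − 2 = 1

Summary:
  λ = 2: algebraic multiplicity = 3, geometric multiplicity = 1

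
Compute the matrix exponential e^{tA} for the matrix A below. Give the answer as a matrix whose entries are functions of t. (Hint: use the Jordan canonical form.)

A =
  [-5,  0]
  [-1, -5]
e^{tA} =
  [exp(-5*t), 0]
  [-t*exp(-5*t), exp(-5*t)]

Strategy: write A = P · J · P⁻¹ where J is a Jordan canonical form, so e^{tA} = P · e^{tJ} · P⁻¹, and e^{tJ} can be computed block-by-block.

A has Jordan form
J =
  [-5,  1]
  [ 0, -5]
(up to reordering of blocks).

Per-block formulas:
  For a 2×2 Jordan block J_2(-5): exp(t · J_2(-5)) = e^(-5t)·(I + t·N), where N is the 2×2 nilpotent shift.

After assembling e^{tJ} and conjugating by P, we get:

e^{tA} =
  [exp(-5*t), 0]
  [-t*exp(-5*t), exp(-5*t)]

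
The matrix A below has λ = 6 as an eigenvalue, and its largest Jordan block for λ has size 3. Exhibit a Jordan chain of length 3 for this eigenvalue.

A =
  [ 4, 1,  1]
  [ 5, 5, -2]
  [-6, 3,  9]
A Jordan chain for λ = 6 of length 3:
v_1 = (3, -3, 9)ᵀ
v_2 = (-2, 5, -6)ᵀ
v_3 = (1, 0, 0)ᵀ

Let N = A − (6)·I. We want v_3 with N^3 v_3 = 0 but N^2 v_3 ≠ 0; then v_{j-1} := N · v_j for j = 3, …, 2.

Pick v_3 = (1, 0, 0)ᵀ.
Then v_2 = N · v_3 = (-2, 5, -6)ᵀ.
Then v_1 = N · v_2 = (3, -3, 9)ᵀ.

Sanity check: (A − (6)·I) v_1 = (0, 0, 0)ᵀ = 0. ✓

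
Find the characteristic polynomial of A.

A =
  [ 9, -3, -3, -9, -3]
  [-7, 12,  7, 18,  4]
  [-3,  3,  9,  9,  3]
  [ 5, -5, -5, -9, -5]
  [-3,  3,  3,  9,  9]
x^5 - 30*x^4 + 360*x^3 - 2160*x^2 + 6480*x - 7776

Expanding det(x·I − A) (e.g. by cofactor expansion or by noting that A is similar to its Jordan form J, which has the same characteristic polynomial as A) gives
  χ_A(x) = x^5 - 30*x^4 + 360*x^3 - 2160*x^2 + 6480*x - 7776
which factors as (x - 6)^5. The eigenvalues (with algebraic multiplicities) are λ = 6 with multiplicity 5.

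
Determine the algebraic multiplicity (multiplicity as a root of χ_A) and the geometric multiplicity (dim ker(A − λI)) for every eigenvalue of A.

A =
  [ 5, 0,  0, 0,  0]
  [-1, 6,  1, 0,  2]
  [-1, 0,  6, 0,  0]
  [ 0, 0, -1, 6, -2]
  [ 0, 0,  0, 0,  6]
λ = 5: alg = 1, geom = 1; λ = 6: alg = 4, geom = 3

Step 1 — factor the characteristic polynomial to read off the algebraic multiplicities:
  χ_A(x) = (x - 6)^4*(x - 5)

Step 2 — compute geometric multiplicities via the rank-nullity identity g(λ) = n − rank(A − λI):
  rank(A − (5)·I) = 4, so dim ker(A − (5)·I) = n − 4 = 1
  rank(A − (6)·I) = 2, so dim ker(A − (6)·I) = n − 2 = 3

Summary:
  λ = 5: algebraic multiplicity = 1, geometric multiplicity = 1
  λ = 6: algebraic multiplicity = 4, geometric multiplicity = 3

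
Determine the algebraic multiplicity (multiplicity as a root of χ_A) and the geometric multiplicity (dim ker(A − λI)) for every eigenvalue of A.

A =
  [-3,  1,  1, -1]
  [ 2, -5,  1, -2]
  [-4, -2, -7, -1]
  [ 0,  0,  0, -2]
λ = -5: alg = 3, geom = 1; λ = -2: alg = 1, geom = 1

Step 1 — factor the characteristic polynomial to read off the algebraic multiplicities:
  χ_A(x) = (x + 2)*(x + 5)^3

Step 2 — compute geometric multiplicities via the rank-nullity identity g(λ) = n − rank(A − λI):
  rank(A − (-5)·I) = 3, so dim ker(A − (-5)·I) = n − 3 = 1
  rank(A − (-2)·I) = 3, so dim ker(A − (-2)·I) = n − 3 = 1

Summary:
  λ = -5: algebraic multiplicity = 3, geometric multiplicity = 1
  λ = -2: algebraic multiplicity = 1, geometric multiplicity = 1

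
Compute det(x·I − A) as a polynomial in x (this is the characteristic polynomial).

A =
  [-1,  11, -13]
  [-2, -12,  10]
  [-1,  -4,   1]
x^3 + 12*x^2 + 48*x + 64

Expanding det(x·I − A) (e.g. by cofactor expansion or by noting that A is similar to its Jordan form J, which has the same characteristic polynomial as A) gives
  χ_A(x) = x^3 + 12*x^2 + 48*x + 64
which factors as (x + 4)^3. The eigenvalues (with algebraic multiplicities) are λ = -4 with multiplicity 3.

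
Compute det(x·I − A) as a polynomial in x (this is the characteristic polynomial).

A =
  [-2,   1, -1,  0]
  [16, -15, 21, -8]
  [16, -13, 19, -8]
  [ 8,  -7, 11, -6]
x^4 + 4*x^3 - 16*x - 16

Expanding det(x·I − A) (e.g. by cofactor expansion or by noting that A is similar to its Jordan form J, which has the same characteristic polynomial as A) gives
  χ_A(x) = x^4 + 4*x^3 - 16*x - 16
which factors as (x - 2)*(x + 2)^3. The eigenvalues (with algebraic multiplicities) are λ = -2 with multiplicity 3, λ = 2 with multiplicity 1.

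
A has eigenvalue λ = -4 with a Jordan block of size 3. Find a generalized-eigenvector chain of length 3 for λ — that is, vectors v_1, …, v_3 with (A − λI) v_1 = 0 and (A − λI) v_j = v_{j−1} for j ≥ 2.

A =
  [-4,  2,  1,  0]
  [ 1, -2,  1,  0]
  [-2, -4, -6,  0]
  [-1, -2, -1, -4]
A Jordan chain for λ = -4 of length 3:
v_1 = (0, 2, -4, -2)ᵀ
v_2 = (2, 2, -4, -2)ᵀ
v_3 = (0, 1, 0, 0)ᵀ

Let N = A − (-4)·I. We want v_3 with N^3 v_3 = 0 but N^2 v_3 ≠ 0; then v_{j-1} := N · v_j for j = 3, …, 2.

Pick v_3 = (0, 1, 0, 0)ᵀ.
Then v_2 = N · v_3 = (2, 2, -4, -2)ᵀ.
Then v_1 = N · v_2 = (0, 2, -4, -2)ᵀ.

Sanity check: (A − (-4)·I) v_1 = (0, 0, 0, 0)ᵀ = 0. ✓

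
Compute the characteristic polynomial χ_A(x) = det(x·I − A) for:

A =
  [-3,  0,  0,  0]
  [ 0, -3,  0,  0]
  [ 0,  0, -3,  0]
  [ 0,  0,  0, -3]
x^4 + 12*x^3 + 54*x^2 + 108*x + 81

Expanding det(x·I − A) (e.g. by cofactor expansion or by noting that A is similar to its Jordan form J, which has the same characteristic polynomial as A) gives
  χ_A(x) = x^4 + 12*x^3 + 54*x^2 + 108*x + 81
which factors as (x + 3)^4. The eigenvalues (with algebraic multiplicities) are λ = -3 with multiplicity 4.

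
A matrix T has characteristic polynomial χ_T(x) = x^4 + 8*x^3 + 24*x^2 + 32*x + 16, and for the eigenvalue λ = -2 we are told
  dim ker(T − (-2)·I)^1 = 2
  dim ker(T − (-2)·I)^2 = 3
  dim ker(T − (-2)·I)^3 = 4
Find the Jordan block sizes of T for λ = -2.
Block sizes for λ = -2: [3, 1]

From the dimensions of kernels of powers, the number of Jordan blocks of size at least j is d_j − d_{j−1} where d_j = dim ker(N^j) (with d_0 = 0). Computing the differences gives [2, 1, 1].
The number of blocks of size exactly k is (#blocks of size ≥ k) − (#blocks of size ≥ k + 1), so the partition is: 1 block(s) of size 1, 1 block(s) of size 3.
In nonincreasing order the block sizes are [3, 1].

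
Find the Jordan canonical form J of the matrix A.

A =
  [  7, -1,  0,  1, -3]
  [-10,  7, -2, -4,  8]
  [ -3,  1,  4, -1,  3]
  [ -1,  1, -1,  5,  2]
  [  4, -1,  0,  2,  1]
J_1(4) ⊕ J_2(5) ⊕ J_2(5)

The characteristic polynomial is
  det(x·I − A) = x^5 - 24*x^4 + 230*x^3 - 1100*x^2 + 2625*x - 2500 = (x - 5)^4*(x - 4)

Eigenvalues and multiplicities (the geometric multiplicity of λ is n − rank(A − λI), which equals the number of Jordan blocks for λ):
  λ = 4: algebraic multiplicity = 1, geometric multiplicity = 1
  λ = 5: algebraic multiplicity = 4, geometric multiplicity = 2

Determining the block sizes for each eigenvalue:
  λ = 4: one block (gm = 1), so the single block has size am = 1 → block sizes [1]
  λ = 5: with am = 4 and gm = 2, the partition is not yet determined (e.g. several partitions of 4 into 2 parts exist). Let N = A − (5)·I. Computing rank(N^1) = 3, rank(N^2) = 1; the number of blocks of size ≥ j is rank(N^{j−1}) − rank(N^j), giving [2, 2]. So we have 2 block(s) of size 2 → block sizes [2, 2]

Assembling the blocks gives a Jordan form
J =
  [4, 0, 0, 0, 0]
  [0, 5, 1, 0, 0]
  [0, 0, 5, 0, 0]
  [0, 0, 0, 5, 1]
  [0, 0, 0, 0, 5]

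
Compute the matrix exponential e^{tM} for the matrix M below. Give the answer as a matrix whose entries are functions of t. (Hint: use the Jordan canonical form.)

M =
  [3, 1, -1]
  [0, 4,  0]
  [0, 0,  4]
e^{tM} =
  [exp(3*t), exp(4*t) - exp(3*t), -exp(4*t) + exp(3*t)]
  [0, exp(4*t), 0]
  [0, 0, exp(4*t)]

Strategy: write M = P · J · P⁻¹ where J is a Jordan canonical form, so e^{tM} = P · e^{tJ} · P⁻¹, and e^{tJ} can be computed block-by-block.

M has Jordan form
J =
  [3, 0, 0]
  [0, 4, 0]
  [0, 0, 4]
(up to reordering of blocks).

Per-block formulas:
  For a 1×1 block at λ = 3: exp(t · [3]) = [e^(3t)].
  For a 1×1 block at λ = 4: exp(t · [4]) = [e^(4t)].

After assembling e^{tJ} and conjugating by P, we get:

e^{tM} =
  [exp(3*t), exp(4*t) - exp(3*t), -exp(4*t) + exp(3*t)]
  [0, exp(4*t), 0]
  [0, 0, exp(4*t)]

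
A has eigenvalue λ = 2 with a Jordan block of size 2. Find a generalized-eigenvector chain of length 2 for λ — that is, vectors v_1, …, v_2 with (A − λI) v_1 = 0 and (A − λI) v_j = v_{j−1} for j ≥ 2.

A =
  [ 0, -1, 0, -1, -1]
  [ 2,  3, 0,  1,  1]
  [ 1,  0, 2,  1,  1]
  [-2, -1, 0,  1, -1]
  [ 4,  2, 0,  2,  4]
A Jordan chain for λ = 2 of length 2:
v_1 = (-2, 2, 1, -2, 4)ᵀ
v_2 = (1, 0, 0, 0, 0)ᵀ

Let N = A − (2)·I. We want v_2 with N^2 v_2 = 0 but N^1 v_2 ≠ 0; then v_{j-1} := N · v_j for j = 2, …, 2.

Pick v_2 = (1, 0, 0, 0, 0)ᵀ.
Then v_1 = N · v_2 = (-2, 2, 1, -2, 4)ᵀ.

Sanity check: (A − (2)·I) v_1 = (0, 0, 0, 0, 0)ᵀ = 0. ✓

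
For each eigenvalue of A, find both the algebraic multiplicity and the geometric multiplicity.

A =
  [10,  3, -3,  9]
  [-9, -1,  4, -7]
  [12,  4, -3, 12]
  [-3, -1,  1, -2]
λ = 1: alg = 4, geom = 2

Step 1 — factor the characteristic polynomial to read off the algebraic multiplicities:
  χ_A(x) = (x - 1)^4

Step 2 — compute geometric multiplicities via the rank-nullity identity g(λ) = n − rank(A − λI):
  rank(A − (1)·I) = 2, so dim ker(A − (1)·I) = n − 2 = 2

Summary:
  λ = 1: algebraic multiplicity = 4, geometric multiplicity = 2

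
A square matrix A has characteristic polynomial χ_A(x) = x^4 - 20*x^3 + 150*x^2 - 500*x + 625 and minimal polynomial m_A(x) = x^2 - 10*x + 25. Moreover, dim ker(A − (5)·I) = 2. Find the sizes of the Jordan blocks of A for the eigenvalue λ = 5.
Block sizes for λ = 5: [2, 2]

Step 1 — from the characteristic polynomial, algebraic multiplicity of λ = 5 is 4. From dim ker(A − (5)·I) = 2, there are exactly 2 Jordan blocks for λ = 5.
Step 2 — from the minimal polynomial, the factor (x − 5)^2 tells us the largest block for λ = 5 has size 2.
Step 3 — with total size 4, 2 blocks, and largest block 2, the block sizes (in nonincreasing order) are [2, 2].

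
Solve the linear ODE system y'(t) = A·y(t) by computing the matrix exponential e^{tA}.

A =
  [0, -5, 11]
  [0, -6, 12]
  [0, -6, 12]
e^{tA} =
  [1, t - exp(6*t) + 1, -t + 2*exp(6*t) - 2]
  [0, 2 - exp(6*t), 2*exp(6*t) - 2]
  [0, 1 - exp(6*t), 2*exp(6*t) - 1]

Strategy: write A = P · J · P⁻¹ where J is a Jordan canonical form, so e^{tA} = P · e^{tJ} · P⁻¹, and e^{tJ} can be computed block-by-block.

A has Jordan form
J =
  [0, 1, 0]
  [0, 0, 0]
  [0, 0, 6]
(up to reordering of blocks).

Per-block formulas:
  For a 1×1 block at λ = 6: exp(t · [6]) = [e^(6t)].
  For a 2×2 Jordan block J_2(0): exp(t · J_2(0)) = e^(0t)·(I + t·N), where N is the 2×2 nilpotent shift.

After assembling e^{tJ} and conjugating by P, we get:

e^{tA} =
  [1, t - exp(6*t) + 1, -t + 2*exp(6*t) - 2]
  [0, 2 - exp(6*t), 2*exp(6*t) - 2]
  [0, 1 - exp(6*t), 2*exp(6*t) - 1]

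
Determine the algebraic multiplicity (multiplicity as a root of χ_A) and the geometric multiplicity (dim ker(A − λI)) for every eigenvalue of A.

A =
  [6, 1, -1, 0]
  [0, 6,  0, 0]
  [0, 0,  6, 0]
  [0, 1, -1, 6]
λ = 6: alg = 4, geom = 3

Step 1 — factor the characteristic polynomial to read off the algebraic multiplicities:
  χ_A(x) = (x - 6)^4

Step 2 — compute geometric multiplicities via the rank-nullity identity g(λ) = n − rank(A − λI):
  rank(A − (6)·I) = 1, so dim ker(A − (6)·I) = n − 1 = 3

Summary:
  λ = 6: algebraic multiplicity = 4, geometric multiplicity = 3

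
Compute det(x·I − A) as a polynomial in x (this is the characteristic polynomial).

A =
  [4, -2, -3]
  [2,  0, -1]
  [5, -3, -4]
x^3

Expanding det(x·I − A) (e.g. by cofactor expansion or by noting that A is similar to its Jordan form J, which has the same characteristic polynomial as A) gives
  χ_A(x) = x^3
which factors as x^3. The eigenvalues (with algebraic multiplicities) are λ = 0 with multiplicity 3.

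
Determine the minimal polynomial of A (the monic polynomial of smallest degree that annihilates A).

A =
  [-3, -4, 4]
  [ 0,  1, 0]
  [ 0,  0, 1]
x^2 + 2*x - 3

The characteristic polynomial is χ_A(x) = (x - 1)^2*(x + 3), so the eigenvalues are known. The minimal polynomial is
  m_A(x) = Π_λ (x − λ)^{k_λ}
where k_λ is the size of the *largest* Jordan block for λ (equivalently, the smallest k with (A − λI)^k v = 0 for every generalised eigenvector v of λ).

  λ = -3: largest Jordan block has size 1, contributing (x + 3)
  λ = 1: largest Jordan block has size 1, contributing (x − 1)

So m_A(x) = (x - 1)*(x + 3) = x^2 + 2*x - 3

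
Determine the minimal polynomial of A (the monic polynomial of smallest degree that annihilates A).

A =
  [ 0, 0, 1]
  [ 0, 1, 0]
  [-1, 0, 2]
x^2 - 2*x + 1

The characteristic polynomial is χ_A(x) = (x - 1)^3, so the eigenvalues are known. The minimal polynomial is
  m_A(x) = Π_λ (x − λ)^{k_λ}
where k_λ is the size of the *largest* Jordan block for λ (equivalently, the smallest k with (A − λI)^k v = 0 for every generalised eigenvector v of λ).

  λ = 1: largest Jordan block has size 2, contributing (x − 1)^2

So m_A(x) = (x - 1)^2 = x^2 - 2*x + 1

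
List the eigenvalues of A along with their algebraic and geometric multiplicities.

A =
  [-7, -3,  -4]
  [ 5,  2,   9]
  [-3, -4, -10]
λ = -5: alg = 3, geom = 1

Step 1 — factor the characteristic polynomial to read off the algebraic multiplicities:
  χ_A(x) = (x + 5)^3

Step 2 — compute geometric multiplicities via the rank-nullity identity g(λ) = n − rank(A − λI):
  rank(A − (-5)·I) = 2, so dim ker(A − (-5)·I) = n − 2 = 1

Summary:
  λ = -5: algebraic multiplicity = 3, geometric multiplicity = 1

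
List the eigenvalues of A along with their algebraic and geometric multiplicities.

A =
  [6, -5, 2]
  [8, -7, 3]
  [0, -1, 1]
λ = 0: alg = 3, geom = 1

Step 1 — factor the characteristic polynomial to read off the algebraic multiplicities:
  χ_A(x) = x^3

Step 2 — compute geometric multiplicities via the rank-nullity identity g(λ) = n − rank(A − λI):
  rank(A − (0)·I) = 2, so dim ker(A − (0)·I) = n − 2 = 1

Summary:
  λ = 0: algebraic multiplicity = 3, geometric multiplicity = 1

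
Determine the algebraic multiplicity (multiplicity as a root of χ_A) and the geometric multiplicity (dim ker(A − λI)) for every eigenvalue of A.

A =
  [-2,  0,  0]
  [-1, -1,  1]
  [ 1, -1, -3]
λ = -2: alg = 3, geom = 2

Step 1 — factor the characteristic polynomial to read off the algebraic multiplicities:
  χ_A(x) = (x + 2)^3

Step 2 — compute geometric multiplicities via the rank-nullity identity g(λ) = n − rank(A − λI):
  rank(A − (-2)·I) = 1, so dim ker(A − (-2)·I) = n − 1 = 2

Summary:
  λ = -2: algebraic multiplicity = 3, geometric multiplicity = 2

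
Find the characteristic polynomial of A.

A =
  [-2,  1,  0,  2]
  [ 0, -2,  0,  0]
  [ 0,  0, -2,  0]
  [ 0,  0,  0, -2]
x^4 + 8*x^3 + 24*x^2 + 32*x + 16

Expanding det(x·I − A) (e.g. by cofactor expansion or by noting that A is similar to its Jordan form J, which has the same characteristic polynomial as A) gives
  χ_A(x) = x^4 + 8*x^3 + 24*x^2 + 32*x + 16
which factors as (x + 2)^4. The eigenvalues (with algebraic multiplicities) are λ = -2 with multiplicity 4.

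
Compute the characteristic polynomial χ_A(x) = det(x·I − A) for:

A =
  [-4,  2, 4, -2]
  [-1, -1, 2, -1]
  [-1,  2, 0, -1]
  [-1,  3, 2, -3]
x^4 + 8*x^3 + 24*x^2 + 32*x + 16

Expanding det(x·I − A) (e.g. by cofactor expansion or by noting that A is similar to its Jordan form J, which has the same characteristic polynomial as A) gives
  χ_A(x) = x^4 + 8*x^3 + 24*x^2 + 32*x + 16
which factors as (x + 2)^4. The eigenvalues (with algebraic multiplicities) are λ = -2 with multiplicity 4.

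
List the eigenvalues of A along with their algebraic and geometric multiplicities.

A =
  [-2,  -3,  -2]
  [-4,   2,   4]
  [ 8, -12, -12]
λ = -4: alg = 3, geom = 2

Step 1 — factor the characteristic polynomial to read off the algebraic multiplicities:
  χ_A(x) = (x + 4)^3

Step 2 — compute geometric multiplicities via the rank-nullity identity g(λ) = n − rank(A − λI):
  rank(A − (-4)·I) = 1, so dim ker(A − (-4)·I) = n − 1 = 2

Summary:
  λ = -4: algebraic multiplicity = 3, geometric multiplicity = 2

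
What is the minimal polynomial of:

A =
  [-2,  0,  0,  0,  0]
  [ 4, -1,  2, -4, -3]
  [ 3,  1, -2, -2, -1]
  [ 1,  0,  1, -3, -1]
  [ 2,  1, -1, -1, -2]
x^3 + 6*x^2 + 12*x + 8

The characteristic polynomial is χ_A(x) = (x + 2)^5, so the eigenvalues are known. The minimal polynomial is
  m_A(x) = Π_λ (x − λ)^{k_λ}
where k_λ is the size of the *largest* Jordan block for λ (equivalently, the smallest k with (A − λI)^k v = 0 for every generalised eigenvector v of λ).

  λ = -2: largest Jordan block has size 3, contributing (x + 2)^3

So m_A(x) = (x + 2)^3 = x^3 + 6*x^2 + 12*x + 8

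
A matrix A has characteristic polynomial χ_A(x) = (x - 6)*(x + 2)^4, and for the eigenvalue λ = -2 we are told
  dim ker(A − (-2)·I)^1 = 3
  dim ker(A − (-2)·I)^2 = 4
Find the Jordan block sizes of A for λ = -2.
Block sizes for λ = -2: [2, 1, 1]

From the dimensions of kernels of powers, the number of Jordan blocks of size at least j is d_j − d_{j−1} where d_j = dim ker(N^j) (with d_0 = 0). Computing the differences gives [3, 1].
The number of blocks of size exactly k is (#blocks of size ≥ k) − (#blocks of size ≥ k + 1), so the partition is: 2 block(s) of size 1, 1 block(s) of size 2.
In nonincreasing order the block sizes are [2, 1, 1].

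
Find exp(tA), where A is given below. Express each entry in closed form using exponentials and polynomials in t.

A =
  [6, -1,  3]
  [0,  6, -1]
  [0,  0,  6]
e^{tA} =
  [exp(6*t), -t*exp(6*t), t^2*exp(6*t)/2 + 3*t*exp(6*t)]
  [0, exp(6*t), -t*exp(6*t)]
  [0, 0, exp(6*t)]

Strategy: write A = P · J · P⁻¹ where J is a Jordan canonical form, so e^{tA} = P · e^{tJ} · P⁻¹, and e^{tJ} can be computed block-by-block.

A has Jordan form
J =
  [6, 1, 0]
  [0, 6, 1]
  [0, 0, 6]
(up to reordering of blocks).

Per-block formulas:
  For a 3×3 Jordan block J_3(6): exp(t · J_3(6)) = e^(6t)·(I + t·N + (t^2/2)·N^2), where N is the 3×3 nilpotent shift.

After assembling e^{tJ} and conjugating by P, we get:

e^{tA} =
  [exp(6*t), -t*exp(6*t), t^2*exp(6*t)/2 + 3*t*exp(6*t)]
  [0, exp(6*t), -t*exp(6*t)]
  [0, 0, exp(6*t)]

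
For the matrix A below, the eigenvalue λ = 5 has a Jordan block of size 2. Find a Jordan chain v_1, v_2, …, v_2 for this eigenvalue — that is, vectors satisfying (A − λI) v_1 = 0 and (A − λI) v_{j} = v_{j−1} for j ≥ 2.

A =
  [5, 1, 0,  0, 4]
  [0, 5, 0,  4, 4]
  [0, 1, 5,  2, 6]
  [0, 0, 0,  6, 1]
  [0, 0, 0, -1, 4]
A Jordan chain for λ = 5 of length 2:
v_1 = (1, 0, 1, 0, 0)ᵀ
v_2 = (0, 1, 0, 0, 0)ᵀ

Let N = A − (5)·I. We want v_2 with N^2 v_2 = 0 but N^1 v_2 ≠ 0; then v_{j-1} := N · v_j for j = 2, …, 2.

Pick v_2 = (0, 1, 0, 0, 0)ᵀ.
Then v_1 = N · v_2 = (1, 0, 1, 0, 0)ᵀ.

Sanity check: (A − (5)·I) v_1 = (0, 0, 0, 0, 0)ᵀ = 0. ✓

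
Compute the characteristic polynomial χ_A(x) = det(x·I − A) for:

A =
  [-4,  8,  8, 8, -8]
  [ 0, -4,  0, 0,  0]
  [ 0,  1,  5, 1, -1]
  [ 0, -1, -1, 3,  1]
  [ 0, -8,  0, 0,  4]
x^5 - 4*x^4 - 32*x^3 + 128*x^2 + 256*x - 1024

Expanding det(x·I − A) (e.g. by cofactor expansion or by noting that A is similar to its Jordan form J, which has the same characteristic polynomial as A) gives
  χ_A(x) = x^5 - 4*x^4 - 32*x^3 + 128*x^2 + 256*x - 1024
which factors as (x - 4)^3*(x + 4)^2. The eigenvalues (with algebraic multiplicities) are λ = -4 with multiplicity 2, λ = 4 with multiplicity 3.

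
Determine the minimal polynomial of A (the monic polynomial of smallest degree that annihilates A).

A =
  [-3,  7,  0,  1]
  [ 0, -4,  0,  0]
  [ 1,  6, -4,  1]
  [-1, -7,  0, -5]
x^2 + 8*x + 16

The characteristic polynomial is χ_A(x) = (x + 4)^4, so the eigenvalues are known. The minimal polynomial is
  m_A(x) = Π_λ (x − λ)^{k_λ}
where k_λ is the size of the *largest* Jordan block for λ (equivalently, the smallest k with (A − λI)^k v = 0 for every generalised eigenvector v of λ).

  λ = -4: largest Jordan block has size 2, contributing (x + 4)^2

So m_A(x) = (x + 4)^2 = x^2 + 8*x + 16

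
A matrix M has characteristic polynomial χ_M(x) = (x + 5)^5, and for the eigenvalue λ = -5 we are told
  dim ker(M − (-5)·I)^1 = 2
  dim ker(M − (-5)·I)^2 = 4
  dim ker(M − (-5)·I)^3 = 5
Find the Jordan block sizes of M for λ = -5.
Block sizes for λ = -5: [3, 2]

From the dimensions of kernels of powers, the number of Jordan blocks of size at least j is d_j − d_{j−1} where d_j = dim ker(N^j) (with d_0 = 0). Computing the differences gives [2, 2, 1].
The number of blocks of size exactly k is (#blocks of size ≥ k) − (#blocks of size ≥ k + 1), so the partition is: 1 block(s) of size 2, 1 block(s) of size 3.
In nonincreasing order the block sizes are [3, 2].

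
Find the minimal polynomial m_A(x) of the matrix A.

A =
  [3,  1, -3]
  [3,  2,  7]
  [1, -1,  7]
x^3 - 12*x^2 + 48*x - 64

The characteristic polynomial is χ_A(x) = (x - 4)^3, so the eigenvalues are known. The minimal polynomial is
  m_A(x) = Π_λ (x − λ)^{k_λ}
where k_λ is the size of the *largest* Jordan block for λ (equivalently, the smallest k with (A − λI)^k v = 0 for every generalised eigenvector v of λ).

  λ = 4: largest Jordan block has size 3, contributing (x − 4)^3

So m_A(x) = (x - 4)^3 = x^3 - 12*x^2 + 48*x - 64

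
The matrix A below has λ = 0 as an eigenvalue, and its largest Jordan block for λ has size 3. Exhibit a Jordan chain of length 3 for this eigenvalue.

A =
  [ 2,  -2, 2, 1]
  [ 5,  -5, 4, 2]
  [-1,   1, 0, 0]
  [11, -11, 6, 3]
A Jordan chain for λ = 0 of length 3:
v_1 = (3, 3, 3, -6)ᵀ
v_2 = (2, 5, -1, 11)ᵀ
v_3 = (1, 0, 0, 0)ᵀ

Let N = A − (0)·I. We want v_3 with N^3 v_3 = 0 but N^2 v_3 ≠ 0; then v_{j-1} := N · v_j for j = 3, …, 2.

Pick v_3 = (1, 0, 0, 0)ᵀ.
Then v_2 = N · v_3 = (2, 5, -1, 11)ᵀ.
Then v_1 = N · v_2 = (3, 3, 3, -6)ᵀ.

Sanity check: (A − (0)·I) v_1 = (0, 0, 0, 0)ᵀ = 0. ✓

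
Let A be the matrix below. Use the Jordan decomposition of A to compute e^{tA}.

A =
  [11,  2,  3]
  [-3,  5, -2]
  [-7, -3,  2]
e^{tA} =
  [-t^2*exp(6*t) + 5*t*exp(6*t) + exp(6*t), -t^2*exp(6*t)/2 + 2*t*exp(6*t), -t^2*exp(6*t)/2 + 3*t*exp(6*t)]
  [t^2*exp(6*t) - 3*t*exp(6*t), t^2*exp(6*t)/2 - t*exp(6*t) + exp(6*t), t^2*exp(6*t)/2 - 2*t*exp(6*t)]
  [t^2*exp(6*t) - 7*t*exp(6*t), t^2*exp(6*t)/2 - 3*t*exp(6*t), t^2*exp(6*t)/2 - 4*t*exp(6*t) + exp(6*t)]

Strategy: write A = P · J · P⁻¹ where J is a Jordan canonical form, so e^{tA} = P · e^{tJ} · P⁻¹, and e^{tJ} can be computed block-by-block.

A has Jordan form
J =
  [6, 1, 0]
  [0, 6, 1]
  [0, 0, 6]
(up to reordering of blocks).

Per-block formulas:
  For a 3×3 Jordan block J_3(6): exp(t · J_3(6)) = e^(6t)·(I + t·N + (t^2/2)·N^2), where N is the 3×3 nilpotent shift.

After assembling e^{tJ} and conjugating by P, we get:

e^{tA} =
  [-t^2*exp(6*t) + 5*t*exp(6*t) + exp(6*t), -t^2*exp(6*t)/2 + 2*t*exp(6*t), -t^2*exp(6*t)/2 + 3*t*exp(6*t)]
  [t^2*exp(6*t) - 3*t*exp(6*t), t^2*exp(6*t)/2 - t*exp(6*t) + exp(6*t), t^2*exp(6*t)/2 - 2*t*exp(6*t)]
  [t^2*exp(6*t) - 7*t*exp(6*t), t^2*exp(6*t)/2 - 3*t*exp(6*t), t^2*exp(6*t)/2 - 4*t*exp(6*t) + exp(6*t)]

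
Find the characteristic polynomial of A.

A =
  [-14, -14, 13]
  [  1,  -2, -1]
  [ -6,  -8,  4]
x^3 + 12*x^2 + 48*x + 64

Expanding det(x·I − A) (e.g. by cofactor expansion or by noting that A is similar to its Jordan form J, which has the same characteristic polynomial as A) gives
  χ_A(x) = x^3 + 12*x^2 + 48*x + 64
which factors as (x + 4)^3. The eigenvalues (with algebraic multiplicities) are λ = -4 with multiplicity 3.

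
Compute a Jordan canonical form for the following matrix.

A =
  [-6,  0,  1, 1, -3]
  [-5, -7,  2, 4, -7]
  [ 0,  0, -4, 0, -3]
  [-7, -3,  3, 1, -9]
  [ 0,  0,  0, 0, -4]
J_3(-4) ⊕ J_2(-4)

The characteristic polynomial is
  det(x·I − A) = x^5 + 20*x^4 + 160*x^3 + 640*x^2 + 1280*x + 1024 = (x + 4)^5

Eigenvalues and multiplicities (the geometric multiplicity of λ is n − rank(A − λI), which equals the number of Jordan blocks for λ):
  λ = -4: algebraic multiplicity = 5, geometric multiplicity = 2

Determining the block sizes for each eigenvalue:
  λ = -4: with am = 5 and gm = 2, the partition is not yet determined (e.g. several partitions of 5 into 2 parts exist). Let N = A − (-4)·I. Computing rank(N^1) = 3, rank(N^2) = 1, rank(N^3) = 0; the number of blocks of size ≥ j is rank(N^{j−1}) − rank(N^j), giving [2, 2, 1]. So we have 1 block(s) of size 3, 1 block(s) of size 2 → block sizes [3, 2]

Assembling the blocks gives a Jordan form
J =
  [-4,  1,  0,  0,  0]
  [ 0, -4,  1,  0,  0]
  [ 0,  0, -4,  0,  0]
  [ 0,  0,  0, -4,  1]
  [ 0,  0,  0,  0, -4]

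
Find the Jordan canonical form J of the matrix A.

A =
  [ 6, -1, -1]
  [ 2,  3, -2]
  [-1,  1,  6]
J_2(5) ⊕ J_1(5)

The characteristic polynomial is
  det(x·I − A) = x^3 - 15*x^2 + 75*x - 125 = (x - 5)^3

Eigenvalues and multiplicities (the geometric multiplicity of λ is n − rank(A − λI), which equals the number of Jordan blocks for λ):
  λ = 5: algebraic multiplicity = 3, geometric multiplicity = 2

Determining the block sizes for each eigenvalue:
  λ = 5: 2 blocks summing to 3 forces exactly one block of size 2 and the rest size 1 → block sizes [2, 1]

Assembling the blocks gives a Jordan form
J =
  [5, 1, 0]
  [0, 5, 0]
  [0, 0, 5]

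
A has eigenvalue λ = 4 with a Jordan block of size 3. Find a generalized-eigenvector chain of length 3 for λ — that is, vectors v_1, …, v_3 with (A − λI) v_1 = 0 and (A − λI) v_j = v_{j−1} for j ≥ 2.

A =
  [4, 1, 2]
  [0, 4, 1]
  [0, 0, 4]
A Jordan chain for λ = 4 of length 3:
v_1 = (1, 0, 0)ᵀ
v_2 = (2, 1, 0)ᵀ
v_3 = (0, 0, 1)ᵀ

Let N = A − (4)·I. We want v_3 with N^3 v_3 = 0 but N^2 v_3 ≠ 0; then v_{j-1} := N · v_j for j = 3, …, 2.

Pick v_3 = (0, 0, 1)ᵀ.
Then v_2 = N · v_3 = (2, 1, 0)ᵀ.
Then v_1 = N · v_2 = (1, 0, 0)ᵀ.

Sanity check: (A − (4)·I) v_1 = (0, 0, 0)ᵀ = 0. ✓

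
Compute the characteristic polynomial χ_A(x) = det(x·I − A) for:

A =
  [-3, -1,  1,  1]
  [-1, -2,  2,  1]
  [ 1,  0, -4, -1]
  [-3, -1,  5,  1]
x^4 + 8*x^3 + 24*x^2 + 32*x + 16

Expanding det(x·I − A) (e.g. by cofactor expansion or by noting that A is similar to its Jordan form J, which has the same characteristic polynomial as A) gives
  χ_A(x) = x^4 + 8*x^3 + 24*x^2 + 32*x + 16
which factors as (x + 2)^4. The eigenvalues (with algebraic multiplicities) are λ = -2 with multiplicity 4.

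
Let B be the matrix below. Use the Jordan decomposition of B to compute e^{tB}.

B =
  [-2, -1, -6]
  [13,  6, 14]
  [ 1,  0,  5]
e^{tB} =
  [3*t^2*exp(3*t) - 5*t*exp(3*t) + exp(3*t), t^2*exp(3*t) - t*exp(3*t), 2*t^2*exp(3*t) - 6*t*exp(3*t)]
  [-6*t^2*exp(3*t) + 13*t*exp(3*t), -2*t^2*exp(3*t) + 3*t*exp(3*t) + exp(3*t), -4*t^2*exp(3*t) + 14*t*exp(3*t)]
  [-3*t^2*exp(3*t)/2 + t*exp(3*t), -t^2*exp(3*t)/2, -t^2*exp(3*t) + 2*t*exp(3*t) + exp(3*t)]

Strategy: write B = P · J · P⁻¹ where J is a Jordan canonical form, so e^{tB} = P · e^{tJ} · P⁻¹, and e^{tJ} can be computed block-by-block.

B has Jordan form
J =
  [3, 1, 0]
  [0, 3, 1]
  [0, 0, 3]
(up to reordering of blocks).

Per-block formulas:
  For a 3×3 Jordan block J_3(3): exp(t · J_3(3)) = e^(3t)·(I + t·N + (t^2/2)·N^2), where N is the 3×3 nilpotent shift.

After assembling e^{tJ} and conjugating by P, we get:

e^{tB} =
  [3*t^2*exp(3*t) - 5*t*exp(3*t) + exp(3*t), t^2*exp(3*t) - t*exp(3*t), 2*t^2*exp(3*t) - 6*t*exp(3*t)]
  [-6*t^2*exp(3*t) + 13*t*exp(3*t), -2*t^2*exp(3*t) + 3*t*exp(3*t) + exp(3*t), -4*t^2*exp(3*t) + 14*t*exp(3*t)]
  [-3*t^2*exp(3*t)/2 + t*exp(3*t), -t^2*exp(3*t)/2, -t^2*exp(3*t) + 2*t*exp(3*t) + exp(3*t)]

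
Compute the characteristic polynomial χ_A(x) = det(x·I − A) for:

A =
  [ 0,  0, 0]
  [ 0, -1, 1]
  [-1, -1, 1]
x^3

Expanding det(x·I − A) (e.g. by cofactor expansion or by noting that A is similar to its Jordan form J, which has the same characteristic polynomial as A) gives
  χ_A(x) = x^3
which factors as x^3. The eigenvalues (with algebraic multiplicities) are λ = 0 with multiplicity 3.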